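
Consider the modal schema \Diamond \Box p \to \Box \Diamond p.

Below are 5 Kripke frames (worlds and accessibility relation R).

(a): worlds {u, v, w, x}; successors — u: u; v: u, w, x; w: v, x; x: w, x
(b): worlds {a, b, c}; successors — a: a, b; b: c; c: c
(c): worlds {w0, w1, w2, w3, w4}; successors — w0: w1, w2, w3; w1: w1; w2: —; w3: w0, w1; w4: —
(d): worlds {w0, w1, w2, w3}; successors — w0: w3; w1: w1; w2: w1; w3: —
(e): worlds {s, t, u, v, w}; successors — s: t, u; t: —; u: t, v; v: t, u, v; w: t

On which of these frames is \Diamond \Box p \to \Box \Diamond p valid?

none

The schema corresponds to convergence: \forall x \forall y \forall z (Rxy \wedge Rxz \to \exists w (Ryw \wedge Rzw)).
(a): fails — Rvw and Rvu but w and u have no common successor.
(b): fails — Raa and Rab but a and b have no common successor.
(c): fails — Rw0w1 and Rw0w2 but w1 and w2 have no common successor.
(d): fails — Rw0w3 and Rw0w3 but w3 and w3 have no common successor.
(e): fails — Rsu and Rst but u and t have no common successor.
Valid on no frame.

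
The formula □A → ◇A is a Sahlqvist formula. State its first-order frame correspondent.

Suppose □A→◇A is valid. At any x set V(A)=W. Then □A at x, so ◇A at x, so x has a successor.
Conversely, on a frame with seriality the schema holds at every world under every valuation.
So the correspondent is seriality.

seriality: ∀x ∃y Rxy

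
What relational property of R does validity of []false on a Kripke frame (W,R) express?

Emptiness of R

□⊥ is valid iff no world has any successor (otherwise □⊥ fails at any world with one).
The converse is a direct semantic check.
Frame condition: forall x forall y ~Rxy.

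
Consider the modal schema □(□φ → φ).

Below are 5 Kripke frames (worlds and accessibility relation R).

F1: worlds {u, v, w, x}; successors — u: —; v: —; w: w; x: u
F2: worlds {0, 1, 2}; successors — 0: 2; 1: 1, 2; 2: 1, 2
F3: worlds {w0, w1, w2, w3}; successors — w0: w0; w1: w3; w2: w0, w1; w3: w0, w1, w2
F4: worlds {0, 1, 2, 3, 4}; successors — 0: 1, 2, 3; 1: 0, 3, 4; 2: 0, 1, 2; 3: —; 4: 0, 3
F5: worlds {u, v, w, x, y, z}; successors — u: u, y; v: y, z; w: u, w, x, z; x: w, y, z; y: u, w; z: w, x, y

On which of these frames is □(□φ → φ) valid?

The schema corresponds to shift-reflexivity: ∀x ∀y (Rxy → Ryy).
F1: fails — Rxu but not Ruu.
F2: holds.
F3: fails — Rw3w1 but not Rw1w1.
F4: fails — R10 but not R00.
F5: fails — Rvz but not Rzz.
Valid on: F2.

F2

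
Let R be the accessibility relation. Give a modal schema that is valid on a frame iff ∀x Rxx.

This is reflexivity; the standard corresponding axiom is T: □q → q.
Suppose □q→q is valid. At any x set V(q)={w : Rxw}. Then □q holds at x, so q holds at x, i.e. Rxx.

□q → q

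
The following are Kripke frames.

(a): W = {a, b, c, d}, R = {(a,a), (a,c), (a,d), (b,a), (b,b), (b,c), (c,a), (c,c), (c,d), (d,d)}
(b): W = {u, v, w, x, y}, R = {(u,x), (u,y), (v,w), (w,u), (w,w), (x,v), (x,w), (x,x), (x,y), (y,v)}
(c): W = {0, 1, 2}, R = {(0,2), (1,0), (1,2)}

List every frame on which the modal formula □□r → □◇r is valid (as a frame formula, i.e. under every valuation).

The schema corresponds to a generalized confluence (Geach) condition: ∀x ∀z (xRz → ∃w (xR²w ∧ zRw)).
(a): satisfies the condition.
(b): satisfies the condition.
(c): fails — 0R2 but no w with 0R²w and 2Rw.

(a), (b)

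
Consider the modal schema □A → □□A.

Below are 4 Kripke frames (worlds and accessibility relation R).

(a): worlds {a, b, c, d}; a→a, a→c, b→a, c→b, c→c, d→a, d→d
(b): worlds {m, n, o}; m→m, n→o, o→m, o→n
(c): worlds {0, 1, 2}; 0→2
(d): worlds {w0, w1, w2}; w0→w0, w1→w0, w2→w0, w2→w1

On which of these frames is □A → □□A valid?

(c), (d)

The schema corresponds to transitivity: ∀x ∀y ∀z (Rxy ∧ Ryz → Rxz).
(a): fails — Rba and Rac but not Rbc.
(b): fails — Rno and Rom but not Rnm.
(c): condition met.
(d): condition met.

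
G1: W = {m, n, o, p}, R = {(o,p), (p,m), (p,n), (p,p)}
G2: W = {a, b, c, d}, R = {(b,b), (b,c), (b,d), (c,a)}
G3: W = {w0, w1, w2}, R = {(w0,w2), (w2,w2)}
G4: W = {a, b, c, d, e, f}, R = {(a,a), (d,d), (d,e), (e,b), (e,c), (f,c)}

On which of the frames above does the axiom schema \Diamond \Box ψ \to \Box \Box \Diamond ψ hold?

G3

Frame correspondent (Sahlqvist): \forall x \forall y \forall z ((xRy \wedge x R^2 z) \to \exists w (yRw \wedge zRw)) — i.e. a generalized confluence (Geach) condition.
G1: fails — oRp, oR²m but no w with pRw and mRw.
G2: fails — bRb, bR²a but no w with bRw and aRw.
G3: satisfies the condition.
G4: fails — dRd, dR²b but no w with dRw and bRw.
Valid on: G3.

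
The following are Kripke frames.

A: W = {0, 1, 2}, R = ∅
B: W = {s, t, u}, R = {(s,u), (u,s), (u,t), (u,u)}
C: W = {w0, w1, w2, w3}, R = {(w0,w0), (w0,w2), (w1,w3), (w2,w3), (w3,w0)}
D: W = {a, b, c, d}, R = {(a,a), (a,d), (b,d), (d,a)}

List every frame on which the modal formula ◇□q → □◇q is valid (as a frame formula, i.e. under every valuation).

The schema corresponds to convergence: ∀x ∀y ∀z (Rxy ∧ Rxz → ∃w (Ryw ∧ Rzw)).
A: ✓.
B: fails — Rus and Rut but s and t have no common successor.
C: fails — Rw0w2 and Rw0w0 but w2 and w0 have no common successor.
D: ✓.
Valid on: A, D.

A, D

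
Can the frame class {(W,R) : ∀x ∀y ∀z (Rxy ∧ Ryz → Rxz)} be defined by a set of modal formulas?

The condition is transitivity. A defining modal formula is □p → □□p.
Suppose □p→□□p is valid. Take Rxy, Ryz and set V(p)={w : Rxw}. Then □p at x, so □□p at x, so □p at y, so p at z, i.e. Rxz.

Yes — defined by □p → □□p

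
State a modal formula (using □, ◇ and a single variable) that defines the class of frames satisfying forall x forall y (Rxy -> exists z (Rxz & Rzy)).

□□q → □q

The condition is density. The C4 schema □□q → □q defines it.
Suppose □□q→□q is valid. Take Rxy and set V(q)={w : xR²w}. Then □□q at x, so □q at x, so q at y, i.e. ∃z(Rxz∧Rzy).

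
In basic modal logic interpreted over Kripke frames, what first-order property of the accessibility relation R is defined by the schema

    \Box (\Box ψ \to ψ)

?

shift-reflexivity

This schema is the T□ axiom.
It corresponds to shift-reflexivity: \forall x \forall y (Rxy \to Ryy).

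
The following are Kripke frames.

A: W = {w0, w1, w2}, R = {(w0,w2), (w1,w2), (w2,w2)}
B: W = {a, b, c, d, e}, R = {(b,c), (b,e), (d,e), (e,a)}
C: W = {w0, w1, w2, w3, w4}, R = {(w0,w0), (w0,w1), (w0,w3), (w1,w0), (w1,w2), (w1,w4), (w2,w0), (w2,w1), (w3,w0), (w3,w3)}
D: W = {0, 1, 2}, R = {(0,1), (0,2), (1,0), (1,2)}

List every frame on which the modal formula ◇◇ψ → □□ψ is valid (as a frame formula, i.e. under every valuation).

Frame correspondent (Sahlqvist): ∀x ∀y ∀z ((xR²y ∧ xR²z) → ∃w (y = w ∧ z = w)) — i.e. a generalized confluence (Geach) condition.
A: ✓.
B: ✓.
C: fails — w0R²w0, w0R²w1 but w0 ≠ w1.
D: fails — 0R²0, 0R²2 but 0 ≠ 2.
Valid on: A, B.

A, B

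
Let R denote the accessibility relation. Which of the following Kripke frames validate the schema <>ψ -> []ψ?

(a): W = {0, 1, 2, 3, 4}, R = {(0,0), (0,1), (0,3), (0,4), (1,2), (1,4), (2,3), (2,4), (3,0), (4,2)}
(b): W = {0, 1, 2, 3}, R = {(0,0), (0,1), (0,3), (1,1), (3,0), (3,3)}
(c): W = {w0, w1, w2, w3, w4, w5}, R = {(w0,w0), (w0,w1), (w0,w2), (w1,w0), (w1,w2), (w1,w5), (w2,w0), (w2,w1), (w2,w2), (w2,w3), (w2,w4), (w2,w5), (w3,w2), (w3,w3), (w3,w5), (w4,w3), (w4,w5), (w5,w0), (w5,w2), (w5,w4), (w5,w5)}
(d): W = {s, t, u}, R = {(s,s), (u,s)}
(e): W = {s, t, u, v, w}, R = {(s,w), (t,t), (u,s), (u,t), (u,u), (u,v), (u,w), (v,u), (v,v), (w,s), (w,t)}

This is the axiom for partial functionality; its first-order frame correspondent is forall x forall y forall z (Rxy & Rxz -> y = z).
(a): fails — 0 sees both 0 and 1.
(b): fails — 0 sees both 0 and 1.
(c): fails — w0 sees both w0 and w1.
(d): condition met.
(e): fails — u sees both s and t.

(d)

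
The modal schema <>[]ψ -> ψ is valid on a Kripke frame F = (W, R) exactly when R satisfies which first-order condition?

Equivalently (dual form): ψ → □◇ψ.
Suppose ψ→□◇ψ is valid. Take Rxy and set V(ψ)={x}. Then ψ at x, so □◇ψ at x, so ◇ψ at y, so some z with Ryz has ψ; z=x, i.e. Ryx.

Symmetry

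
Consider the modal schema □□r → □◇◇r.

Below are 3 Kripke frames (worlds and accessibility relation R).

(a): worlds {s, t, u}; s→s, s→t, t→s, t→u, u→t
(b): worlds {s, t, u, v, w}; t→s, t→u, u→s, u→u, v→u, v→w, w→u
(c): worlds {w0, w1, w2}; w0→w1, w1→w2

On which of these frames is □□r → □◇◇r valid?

(a)

The schema corresponds to a generalized confluence (Geach) condition: ∀x ∀z (xRz → ∃w (xR²w ∧ zR²w)).
(a): condition met.
(b): fails — tRs but no w* with tR²w* and sR²w*.
(c): fails — w0Rw1 but no w with w0R²w and w1R²w.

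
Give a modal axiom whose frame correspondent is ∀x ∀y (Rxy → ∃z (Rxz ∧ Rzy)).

This is density; the standard corresponding axiom is C4: □□ψ → □ψ.

□□ψ → □ψ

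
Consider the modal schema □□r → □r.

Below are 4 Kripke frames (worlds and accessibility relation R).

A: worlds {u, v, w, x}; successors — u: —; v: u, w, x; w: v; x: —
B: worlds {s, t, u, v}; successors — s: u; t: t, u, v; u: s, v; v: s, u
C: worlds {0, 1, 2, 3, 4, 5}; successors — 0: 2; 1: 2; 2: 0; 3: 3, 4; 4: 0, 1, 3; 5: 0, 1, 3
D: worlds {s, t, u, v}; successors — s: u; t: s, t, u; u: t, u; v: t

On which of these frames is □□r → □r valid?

D

This is the axiom for density; its first-order frame correspondent is ∀x ∀y (Rxy → ∃z (Rxz ∧ Rzy)).
A: fails — Rvu but no z with Rvz and Rzu.
B: fails — Ruv but no z with Ruz and Rzv.
C: fails — R02 but no z with R0z and Rz2.
D: condition met.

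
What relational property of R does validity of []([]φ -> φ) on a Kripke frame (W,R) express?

shift-reflexivity: forall x forall y (Rxy -> Ryy)

Suppose □(□φ→φ) is valid. Take Rxy and set V(φ)={w : Ryw}. Then at y, □φ holds; since □(□φ→φ) at x, □φ→φ at y, so φ at y, i.e. Ryy.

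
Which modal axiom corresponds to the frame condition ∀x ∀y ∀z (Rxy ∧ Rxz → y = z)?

This is partial functionality; the standard corresponding axiom is CD: ◇p → □p.
Suppose ◇p→□p is valid. Take Rxy, Rxz and set V(p)={y}. Then ◇p at x, so □p at x, so p at z, i.e. z=y.

◇p → □p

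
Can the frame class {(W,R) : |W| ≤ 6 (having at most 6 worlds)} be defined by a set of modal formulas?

If a class were modally definable it would be closed under disjoint unions (Goldblatt–Thomason).
Any modal formula valid on each of 7 disjoint one-world frames is valid on their disjoint union (validity is preserved under disjoint unions). Each one-world frame has |W|=1≤6, but the union has |W|=7.
Hence having at most 6 worlds is not modally definable.

Not definable by any modal formula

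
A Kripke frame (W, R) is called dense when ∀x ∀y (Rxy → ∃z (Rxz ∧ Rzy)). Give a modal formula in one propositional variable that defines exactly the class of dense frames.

A defining formula is □□r → □r (the C4 axiom).
Suppose □□r→□r is valid. Take Rxy and set V(r)={w : xR²w}. Then □□r at x, so □r at x, so r at y, i.e. ∃z(Rxz∧Rzy).

□□r → □r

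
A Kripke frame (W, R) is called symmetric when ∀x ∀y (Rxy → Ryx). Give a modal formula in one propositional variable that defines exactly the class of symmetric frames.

A defining formula is q → □◇q (the B axiom).
Suppose q→□◇q is valid. Take Rxy and set V(q)={x}. Then q at x, so □◇q at x, so ◇q at y, so some z with Ryz has q; z=x, i.e. Ryx.

q → □◇q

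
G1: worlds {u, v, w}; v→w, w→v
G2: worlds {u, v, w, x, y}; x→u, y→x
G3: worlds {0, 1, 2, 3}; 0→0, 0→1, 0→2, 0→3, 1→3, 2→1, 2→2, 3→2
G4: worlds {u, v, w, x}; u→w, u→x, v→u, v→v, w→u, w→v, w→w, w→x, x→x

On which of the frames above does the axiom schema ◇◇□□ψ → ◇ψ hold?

G3

The schema corresponds to a generalized confluence (Geach) condition: ∀x ∀y (xR²y → ∃w (yR²w ∧ xRw)).
G1: fails — vR²v but no t with vR²t and vRt.
G2: fails — yR²u but no t with uR²t and yRt.
G3: satisfies the condition.
G4: fails — vR²x but no t with xR²t and vRt.
Valid on: G3.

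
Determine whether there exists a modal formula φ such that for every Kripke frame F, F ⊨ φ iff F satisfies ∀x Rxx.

Yes, by □p → p

Yes: it is reflexivity, defined by the T schema □p → p.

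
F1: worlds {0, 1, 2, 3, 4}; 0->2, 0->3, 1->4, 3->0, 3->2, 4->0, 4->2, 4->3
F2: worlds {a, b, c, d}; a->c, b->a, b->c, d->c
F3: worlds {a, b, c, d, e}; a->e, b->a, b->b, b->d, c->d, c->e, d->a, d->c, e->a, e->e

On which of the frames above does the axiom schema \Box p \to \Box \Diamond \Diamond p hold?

This is the axiom for a generalized confluence (Geach) condition; its first-order frame correspondent is \forall x \forall z (xRz \to \exists w (xRw \wedge z R^2 w)).
F1: fails — 0R2 but no w with 0Rw and 2R²w.
F2: fails — aRc but no w with aRw and cR²w.
F3: condition met.
Valid on: F3.

F3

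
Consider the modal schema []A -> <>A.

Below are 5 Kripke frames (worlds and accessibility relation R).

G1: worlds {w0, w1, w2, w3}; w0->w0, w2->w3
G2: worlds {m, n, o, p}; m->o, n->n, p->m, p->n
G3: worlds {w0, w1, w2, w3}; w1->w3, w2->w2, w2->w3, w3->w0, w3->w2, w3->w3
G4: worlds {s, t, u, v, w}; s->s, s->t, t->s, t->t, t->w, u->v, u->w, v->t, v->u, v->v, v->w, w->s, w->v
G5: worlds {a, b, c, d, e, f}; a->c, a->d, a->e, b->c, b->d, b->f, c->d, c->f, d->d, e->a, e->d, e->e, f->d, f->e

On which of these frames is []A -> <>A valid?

G4, G5

The schema corresponds to seriality: forall x exists y Rxy.
G1: fails — world w1 has no successor.
G2: fails — world o has no successor.
G3: fails — world w0 has no successor.
G4: ✓.
G5: ✓.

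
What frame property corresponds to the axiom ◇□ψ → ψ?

This is frame-equivalent to ψ → □◇ψ (substitute ¬ψ for ψ and contrapose).
Suppose ψ→□◇ψ is valid. Take Rxy and set V(ψ)={x}. Then ψ at x, so □◇ψ at x, so ◇ψ at y, so some z with Ryz has ψ; z=x, i.e. Ryx.

symmetry: ∀x ∀y (Rxy → Ryx)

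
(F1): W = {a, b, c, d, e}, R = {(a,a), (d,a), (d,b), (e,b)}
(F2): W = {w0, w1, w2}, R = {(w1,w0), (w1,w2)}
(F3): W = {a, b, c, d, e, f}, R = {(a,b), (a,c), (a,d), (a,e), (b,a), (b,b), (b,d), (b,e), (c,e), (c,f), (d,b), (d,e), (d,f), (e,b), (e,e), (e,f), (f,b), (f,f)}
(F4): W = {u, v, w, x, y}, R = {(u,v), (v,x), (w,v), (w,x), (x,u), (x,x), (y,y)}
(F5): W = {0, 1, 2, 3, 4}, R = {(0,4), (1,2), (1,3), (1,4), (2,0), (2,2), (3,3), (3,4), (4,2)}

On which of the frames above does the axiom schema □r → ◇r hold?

(F3), (F4), (F5)

Frame correspondent (Sahlqvist): ∀x ∃y Rxy — i.e. seriality.
(F1): fails — world b has no successor.
(F2): fails — world w0 has no successor.
(F3): holds.
(F4): holds.
(F5): holds.
Valid on: (F3), (F4), (F5).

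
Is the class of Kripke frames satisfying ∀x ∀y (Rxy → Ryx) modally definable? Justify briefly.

Definable; p → □◇p defines it

The condition is symmetry. A defining modal formula is p → □◇p.
Suppose p→□◇p is valid. Take Rxy and set V(p)={x}. Then p at x, so □◇p at x, so ◇p at y, so some z with Ryz has p; z=x, i.e. Ryx.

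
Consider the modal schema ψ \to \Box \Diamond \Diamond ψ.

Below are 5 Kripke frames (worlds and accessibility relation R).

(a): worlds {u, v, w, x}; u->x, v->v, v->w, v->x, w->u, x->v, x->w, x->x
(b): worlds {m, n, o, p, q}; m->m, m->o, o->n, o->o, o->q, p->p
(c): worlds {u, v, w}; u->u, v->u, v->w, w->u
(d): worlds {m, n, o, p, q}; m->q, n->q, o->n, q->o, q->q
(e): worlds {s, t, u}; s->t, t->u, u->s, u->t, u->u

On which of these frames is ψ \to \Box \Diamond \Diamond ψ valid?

(e)

Frame correspondent (Sahlqvist): \forall x \forall z (xRz \to \exists w (x = w \wedge z R^2 w)) — i.e. a generalized confluence (Geach) condition.
(a): fails — vRw but no t with v=t and wR²t.
(b): fails — mRo but no w with m=w and oR²w.
(c): fails — vRu but no t with v=t and uR²t.
(d): fails — mRq but no w with m=w and qR²w.
(e): ✓.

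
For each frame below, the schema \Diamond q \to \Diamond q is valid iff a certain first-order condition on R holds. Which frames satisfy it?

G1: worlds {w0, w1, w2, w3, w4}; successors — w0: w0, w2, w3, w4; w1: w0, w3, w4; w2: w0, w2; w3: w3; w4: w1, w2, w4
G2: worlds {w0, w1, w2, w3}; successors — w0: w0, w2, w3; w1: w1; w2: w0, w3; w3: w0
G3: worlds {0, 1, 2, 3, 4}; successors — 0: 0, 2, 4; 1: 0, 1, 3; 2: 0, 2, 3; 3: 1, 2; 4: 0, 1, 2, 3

Frame correspondent (Sahlqvist): \forall x \forall y (xRy \to \exists w (y = w \wedge xRw)) — i.e. a generalized confluence (Geach) condition.
G1: satisfies the condition.
G2: satisfies the condition.
G3: satisfies the condition.

G1, G2, G3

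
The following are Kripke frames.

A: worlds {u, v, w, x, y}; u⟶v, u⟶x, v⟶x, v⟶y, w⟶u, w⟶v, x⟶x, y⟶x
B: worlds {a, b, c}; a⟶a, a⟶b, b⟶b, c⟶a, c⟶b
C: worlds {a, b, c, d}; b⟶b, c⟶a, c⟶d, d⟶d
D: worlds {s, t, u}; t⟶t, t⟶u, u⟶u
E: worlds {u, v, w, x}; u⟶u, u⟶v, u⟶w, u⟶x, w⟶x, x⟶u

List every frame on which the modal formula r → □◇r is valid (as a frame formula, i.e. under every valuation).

The schema corresponds to symmetry: ∀x ∀y (Rxy → Ryx).
A: fails — Ruv but not Rvu.
B: fails — Rab but not Rba.
C: fails — Rca but not Rac.
D: fails — Rtu but not Rut.
E: fails — Ruv but not Rvu.

none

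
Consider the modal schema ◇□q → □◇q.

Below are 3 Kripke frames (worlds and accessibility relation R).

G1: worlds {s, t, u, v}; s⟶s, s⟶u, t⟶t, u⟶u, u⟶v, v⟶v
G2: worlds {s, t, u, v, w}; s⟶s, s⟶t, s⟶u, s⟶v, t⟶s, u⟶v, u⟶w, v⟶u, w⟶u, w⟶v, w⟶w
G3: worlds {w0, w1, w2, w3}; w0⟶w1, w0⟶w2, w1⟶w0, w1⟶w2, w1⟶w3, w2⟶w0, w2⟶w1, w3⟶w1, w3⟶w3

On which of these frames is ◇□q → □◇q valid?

G1, G3

The schema corresponds to convergence: ∀x ∀y ∀z (Rxy ∧ Rxz → ∃w (Ryw ∧ Rzw)).
G1: holds.
G2: fails — Rsv and Rsu but v and u have no common successor.
G3: holds.
Valid on: G1, G3.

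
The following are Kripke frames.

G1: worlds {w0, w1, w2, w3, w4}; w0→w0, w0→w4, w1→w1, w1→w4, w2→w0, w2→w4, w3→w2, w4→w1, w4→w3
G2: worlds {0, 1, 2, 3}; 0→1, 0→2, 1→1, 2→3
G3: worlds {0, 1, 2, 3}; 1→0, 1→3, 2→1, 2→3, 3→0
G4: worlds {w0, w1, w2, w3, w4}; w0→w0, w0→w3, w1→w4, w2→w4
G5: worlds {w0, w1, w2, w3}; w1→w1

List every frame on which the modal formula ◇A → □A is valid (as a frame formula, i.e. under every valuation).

G5

This is the axiom for partial functionality; its first-order frame correspondent is ∀x ∀y ∀z (Rxy ∧ Rxz → y = z).
G1: fails — w0 sees both w0 and w4.
G2: fails — 0 sees both 1 and 2.
G3: fails — 1 sees both 0 and 3.
G4: fails — w0 sees both w0 and w3.
G5: holds.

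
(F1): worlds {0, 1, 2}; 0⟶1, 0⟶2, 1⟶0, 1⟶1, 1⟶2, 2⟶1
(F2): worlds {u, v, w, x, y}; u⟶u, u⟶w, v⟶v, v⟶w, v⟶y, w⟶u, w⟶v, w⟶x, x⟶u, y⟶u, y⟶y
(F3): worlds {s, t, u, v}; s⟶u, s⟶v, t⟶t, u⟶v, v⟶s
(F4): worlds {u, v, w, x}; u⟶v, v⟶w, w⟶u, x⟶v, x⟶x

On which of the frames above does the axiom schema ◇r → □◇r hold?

none

Frame correspondent (Sahlqvist): ∀x ∀y ∀z (Rxy ∧ Rxz → Ryz) — i.e. the Euclidean property.
(F1): fails — R02 and R02 but not R22.
(F2): fails — Ruw and Ruw but not Rww.
(F3): fails — Rsv and Rsv but not Rvv.
(F4): fails — Ruv and Ruv but not Rvv.
Valid on no frame.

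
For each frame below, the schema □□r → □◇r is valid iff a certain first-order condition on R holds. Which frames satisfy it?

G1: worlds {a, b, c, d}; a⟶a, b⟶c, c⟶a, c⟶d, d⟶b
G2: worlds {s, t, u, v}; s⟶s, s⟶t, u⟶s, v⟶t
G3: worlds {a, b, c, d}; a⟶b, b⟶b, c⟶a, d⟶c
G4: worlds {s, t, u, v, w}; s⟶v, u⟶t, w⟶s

G1, G3

The schema corresponds to a generalized confluence (Geach) condition: ∀x ∀z (xRz → ∃w (xR²w ∧ zRw)).
G1: ✓.
G2: fails — sRt but no w with sR²w and tRw.
G3: ✓.
G4: fails — sRv but no w* with sR²w* and vRw*.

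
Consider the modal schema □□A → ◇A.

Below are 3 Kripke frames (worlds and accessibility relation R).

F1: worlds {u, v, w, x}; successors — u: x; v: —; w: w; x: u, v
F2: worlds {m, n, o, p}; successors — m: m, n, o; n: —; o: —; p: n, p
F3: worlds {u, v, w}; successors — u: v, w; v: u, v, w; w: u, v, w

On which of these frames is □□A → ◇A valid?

F3

The schema corresponds to a generalized confluence (Geach) condition: ∀x ∃w (xR²w ∧ xRw).
F1: fails — at u but no t with uR²t and uRt.
F2: fails — at n but no w with nR²w and nRw.
F3: satisfies the condition.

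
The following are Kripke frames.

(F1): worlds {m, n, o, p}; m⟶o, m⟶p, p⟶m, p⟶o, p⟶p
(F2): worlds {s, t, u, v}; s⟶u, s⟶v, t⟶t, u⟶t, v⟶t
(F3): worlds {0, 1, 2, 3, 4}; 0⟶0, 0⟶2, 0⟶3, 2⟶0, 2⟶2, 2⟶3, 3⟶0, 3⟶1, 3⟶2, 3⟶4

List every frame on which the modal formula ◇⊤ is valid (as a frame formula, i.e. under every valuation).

Frame correspondent (Sahlqvist): ∀x ∃y Rxy — i.e. seriality.
(F1): fails — world n has no successor.
(F2): holds.
(F3): fails — world 1 has no successor.
Valid on: (F2).

(F2)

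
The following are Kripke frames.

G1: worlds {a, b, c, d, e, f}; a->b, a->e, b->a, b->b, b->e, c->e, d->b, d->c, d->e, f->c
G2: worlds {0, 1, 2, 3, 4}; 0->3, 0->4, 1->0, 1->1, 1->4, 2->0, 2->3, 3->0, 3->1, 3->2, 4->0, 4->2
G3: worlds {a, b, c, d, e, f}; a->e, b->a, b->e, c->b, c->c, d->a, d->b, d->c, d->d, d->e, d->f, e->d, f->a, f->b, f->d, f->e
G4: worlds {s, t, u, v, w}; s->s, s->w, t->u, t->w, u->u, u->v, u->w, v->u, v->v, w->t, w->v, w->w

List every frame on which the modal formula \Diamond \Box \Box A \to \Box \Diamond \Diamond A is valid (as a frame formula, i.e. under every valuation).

G2, G4

The schema corresponds to a generalized confluence (Geach) condition: \forall x \forall y \forall z ((xRy \wedge xRz) \to \exists w (y R^2 w \wedge z R^2 w)).
G1: fails — aRb, aRe but no w with bR²w and eR²w.
G2: ✓.
G3: fails — dRa, dRc but no w with aR²w and cR²w.
G4: ✓.
Valid on: G2, G4.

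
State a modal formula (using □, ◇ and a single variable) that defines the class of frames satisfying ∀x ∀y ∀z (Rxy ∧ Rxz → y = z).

This is partial functionality; the standard corresponding axiom is CD: ◇q → □q.
Suppose ◇q→□q is valid. Take Rxy, Rxz and set V(q)={y}. Then ◇q at x, so □q at x, so q at z, i.e. z=y.

◇q → □q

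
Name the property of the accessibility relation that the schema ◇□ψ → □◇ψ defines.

Convergence

Suppose ◇□ψ→□◇ψ is valid. Take Rxy, Rxz and set V(ψ)={w : Ryw}. Then □ψ at y so ◇□ψ at x, so □◇ψ at x, so ◇ψ at z, giving w with Rzw and Ryw.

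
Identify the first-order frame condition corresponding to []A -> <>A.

Seriality

Suppose □A→◇A is valid. At any x set V(A)=W. Then □A at x, so ◇A at x, so x has a successor.
Conversely, on a frame with seriality the schema holds at every world under every valuation.
Frame condition: forall x exists y Rxy.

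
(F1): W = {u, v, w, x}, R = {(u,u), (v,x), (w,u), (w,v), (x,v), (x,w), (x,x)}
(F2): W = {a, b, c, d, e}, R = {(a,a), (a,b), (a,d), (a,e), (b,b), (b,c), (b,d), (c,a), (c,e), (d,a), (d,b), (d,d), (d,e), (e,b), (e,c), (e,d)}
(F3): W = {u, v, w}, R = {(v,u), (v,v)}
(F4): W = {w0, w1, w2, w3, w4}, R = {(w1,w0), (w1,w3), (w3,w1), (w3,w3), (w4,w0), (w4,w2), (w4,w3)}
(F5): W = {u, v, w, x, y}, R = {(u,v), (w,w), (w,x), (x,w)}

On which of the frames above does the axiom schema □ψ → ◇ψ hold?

(F1), (F2)

The schema corresponds to seriality: ∀x ∃y Rxy.
(F1): satisfies the condition.
(F2): satisfies the condition.
(F3): fails — world u has no successor.
(F4): fails — world w0 has no successor.
(F5): fails — world v has no successor.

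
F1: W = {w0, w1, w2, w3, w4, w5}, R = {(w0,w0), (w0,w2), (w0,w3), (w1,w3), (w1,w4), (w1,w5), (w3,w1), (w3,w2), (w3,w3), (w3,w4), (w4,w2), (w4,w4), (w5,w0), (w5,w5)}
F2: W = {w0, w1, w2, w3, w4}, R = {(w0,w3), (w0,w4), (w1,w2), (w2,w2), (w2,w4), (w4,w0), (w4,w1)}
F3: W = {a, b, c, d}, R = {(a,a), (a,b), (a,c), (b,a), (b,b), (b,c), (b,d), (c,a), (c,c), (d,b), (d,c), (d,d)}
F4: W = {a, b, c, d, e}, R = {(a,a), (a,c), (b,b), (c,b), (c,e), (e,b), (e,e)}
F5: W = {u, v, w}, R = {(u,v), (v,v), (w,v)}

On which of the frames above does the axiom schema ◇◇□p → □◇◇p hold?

F3, F5

The schema corresponds to a generalized confluence (Geach) condition: ∀x ∀y ∀z ((xR²y ∧ xRz) → ∃w (yRw ∧ zR²w)).
F1: fails — w0R²w0, w0Rw2 but no w with w0Rw and w2R²w.
F2: fails — w0R²w0, w0Rw3 but no w with w0Rw and w3R²w.
F3: ✓.
F4: fails — aR²a, aRc but no w with aRw and cR²w.
F5: ✓.
Valid on: F3, F5.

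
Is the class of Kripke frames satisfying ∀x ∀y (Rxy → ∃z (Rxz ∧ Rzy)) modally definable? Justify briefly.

Definable; □□p → □p defines it

Yes: it is density, defined by the C4 schema □□p → □p.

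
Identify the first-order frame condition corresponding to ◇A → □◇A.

This schema is the 5 axiom.
Its frame correspondent is the Euclidean property — ∀x ∀y ∀z (Rxy ∧ Rxz → Ryz).

the Euclidean property: ∀x ∀y ∀z (Rxy ∧ Rxz → Ryz)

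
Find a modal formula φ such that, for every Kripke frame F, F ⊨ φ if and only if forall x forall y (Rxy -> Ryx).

ψ → □◇ψ

The condition is symmetry. The B schema ψ → □◇ψ defines it.
Suppose ψ→□◇ψ is valid. Take Rxy and set V(ψ)={x}. Then ψ at x, so □◇ψ at x, so ◇ψ at y, so some z with Ryz has ψ; z=x, i.e. Ryx.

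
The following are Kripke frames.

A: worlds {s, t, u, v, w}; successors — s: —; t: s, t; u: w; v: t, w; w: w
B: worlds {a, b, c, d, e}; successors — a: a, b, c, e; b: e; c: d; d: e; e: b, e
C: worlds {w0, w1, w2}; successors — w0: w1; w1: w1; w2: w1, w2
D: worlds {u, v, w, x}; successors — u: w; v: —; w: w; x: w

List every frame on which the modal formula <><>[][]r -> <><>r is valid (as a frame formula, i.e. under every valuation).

B, C, D

This is the axiom for a generalized confluence (Geach) condition; its first-order frame correspondent is forall x forall y (x R^2 y -> exists w (y R^2 w & x R^2 w)).
A: fails — tR²s but no w* with sR²w* and tR²w*.
B: satisfies the condition.
C: satisfies the condition.
D: satisfies the condition.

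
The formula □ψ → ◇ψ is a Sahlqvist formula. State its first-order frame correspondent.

seriality: ∀x ∃y Rxy

This is the D axiom.
Its frame correspondent is seriality — ∀x ∃y Rxy.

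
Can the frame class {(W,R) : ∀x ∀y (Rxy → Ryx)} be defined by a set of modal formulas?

The condition is symmetry. A defining modal formula is q → □◇q.

Yes, by q → □◇q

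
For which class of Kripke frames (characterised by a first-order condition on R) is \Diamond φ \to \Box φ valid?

partial functionality

Suppose ◇φ→□φ is valid. Take Rxy, Rxz and set V(φ)={y}. Then ◇φ at x, so □φ at x, so φ at z, i.e. z=y.
The converse is a direct semantic check.
Frame condition: \forall x \forall y \forall z (Rxy \wedge Rxz \to y = z).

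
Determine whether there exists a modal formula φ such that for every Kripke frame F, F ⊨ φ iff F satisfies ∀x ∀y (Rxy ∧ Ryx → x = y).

If a class were modally definable it would be closed under surjective bounded morphisms (Goldblatt–Thomason).
The 6-cycle (worlds a,b,c,d,e,f with a→b→c→d→e→f→a) is antisymmetric. Sending even-indexed worlds to • and odd-indexed worlds to ∘ is a surjective bounded morphism onto the two-world frame with •↔∘, which is not antisymmetric.
So the class is not modally definable.

Not definable by any modal formula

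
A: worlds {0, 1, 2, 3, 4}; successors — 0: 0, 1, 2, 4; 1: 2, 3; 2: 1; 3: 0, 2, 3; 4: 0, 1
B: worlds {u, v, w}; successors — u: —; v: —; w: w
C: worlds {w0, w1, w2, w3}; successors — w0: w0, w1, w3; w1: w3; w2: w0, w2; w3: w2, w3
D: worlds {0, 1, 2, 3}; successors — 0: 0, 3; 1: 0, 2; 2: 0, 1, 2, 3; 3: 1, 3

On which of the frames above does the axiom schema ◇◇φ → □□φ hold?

B

The schema corresponds to a generalized confluence (Geach) condition: ∀x ∀y ∀z ((xR²y ∧ xR²z) → ∃w (y = w ∧ z = w)).
A: fails — 0R²0, 0R²1 but 0 ≠ 1.
B: holds.
C: fails — w0R²w0, w0R²w1 but w0 ≠ w1.
D: fails — 0R²0, 0R²1 but 0 ≠ 1.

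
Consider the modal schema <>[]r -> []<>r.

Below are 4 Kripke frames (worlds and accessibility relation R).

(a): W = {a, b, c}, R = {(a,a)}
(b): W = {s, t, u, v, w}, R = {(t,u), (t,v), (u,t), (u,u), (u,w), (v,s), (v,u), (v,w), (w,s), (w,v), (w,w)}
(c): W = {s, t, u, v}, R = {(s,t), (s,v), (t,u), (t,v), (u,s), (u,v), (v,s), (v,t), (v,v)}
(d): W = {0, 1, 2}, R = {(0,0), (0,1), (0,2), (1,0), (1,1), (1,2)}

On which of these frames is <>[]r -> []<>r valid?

(a), (c)

Frame correspondent (Sahlqvist): forall x forall y forall z (Rxy & Rxz -> exists w (Ryw & Rzw)) — i.e. convergence.
(a): satisfies the condition.
(b): fails — Rvw and Rvs but w and s have no common successor.
(c): satisfies the condition.
(d): fails — R00 and R02 but 0 and 2 have no common successor.
Valid on: (a), (c).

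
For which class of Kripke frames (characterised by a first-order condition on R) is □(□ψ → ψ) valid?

Suppose □(□ψ→ψ) is valid. Take Rxy and set V(ψ)={w : Ryw}. Then at y, □ψ holds; since □(□ψ→ψ) at x, □ψ→ψ at y, so ψ at y, i.e. Ryy.

shift-reflexivity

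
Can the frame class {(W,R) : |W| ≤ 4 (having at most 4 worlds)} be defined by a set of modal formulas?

Modal frame validity is preserved under disjoint unions.
Any modal formula valid on each of 5 disjoint one-world frames is valid on their disjoint union (validity is preserved under disjoint unions). Each one-world frame has |W|=1≤4, but the union has |W|=5.
So no modal formula (or set of formulas) defines exactly the |W|≤4 frames.

Not definable by any modal formula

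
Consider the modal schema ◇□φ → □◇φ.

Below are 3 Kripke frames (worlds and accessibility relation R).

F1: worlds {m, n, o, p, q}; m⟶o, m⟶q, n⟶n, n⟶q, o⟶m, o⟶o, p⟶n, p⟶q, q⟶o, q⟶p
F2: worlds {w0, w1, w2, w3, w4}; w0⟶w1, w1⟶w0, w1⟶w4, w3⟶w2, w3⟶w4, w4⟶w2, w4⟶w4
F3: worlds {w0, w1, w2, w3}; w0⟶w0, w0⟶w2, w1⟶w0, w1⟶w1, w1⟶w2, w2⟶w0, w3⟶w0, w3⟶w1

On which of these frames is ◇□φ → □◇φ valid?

F3

Frame correspondent (Sahlqvist): ∀x ∀y ∀z (Rxy ∧ Rxz → ∃w (Ryw ∧ Rzw)) — i.e. convergence.
F1: fails — Rnn and Rnq but n and q have no common successor.
F2: fails — Rw1w0 and Rw1w4 but w0 and w4 have no common successor.
F3: satisfies the condition.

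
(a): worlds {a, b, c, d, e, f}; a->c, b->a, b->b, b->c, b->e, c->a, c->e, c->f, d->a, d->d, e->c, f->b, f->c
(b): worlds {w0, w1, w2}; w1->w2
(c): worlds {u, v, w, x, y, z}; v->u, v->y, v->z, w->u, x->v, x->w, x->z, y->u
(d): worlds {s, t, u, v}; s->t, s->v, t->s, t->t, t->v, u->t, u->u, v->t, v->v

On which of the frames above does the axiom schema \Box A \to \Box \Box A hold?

(b)

Frame correspondent (Sahlqvist): \forall x \forall y \forall z (Rxy \wedge Ryz \to Rxz) — i.e. transitivity.
(a): fails — Rbc and Rcf but not Rbf.
(b): condition met.
(c): fails — Rxw and Rwu but not Rxu.
(d): fails — Rut and Rtv but not Ruv.
Valid on: (b).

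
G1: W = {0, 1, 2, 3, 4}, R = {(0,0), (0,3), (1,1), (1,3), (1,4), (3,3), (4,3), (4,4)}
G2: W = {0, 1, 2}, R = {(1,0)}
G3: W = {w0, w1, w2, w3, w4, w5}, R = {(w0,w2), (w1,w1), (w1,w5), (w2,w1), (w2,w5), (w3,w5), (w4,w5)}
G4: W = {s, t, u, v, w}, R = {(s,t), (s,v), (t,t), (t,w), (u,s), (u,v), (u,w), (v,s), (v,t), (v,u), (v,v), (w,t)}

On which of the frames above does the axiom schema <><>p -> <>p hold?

G1, G2

Frame correspondent (Sahlqvist): forall x forall y forall z (Rxy & Ryz -> Rxz) — i.e. transitivity.
G1: satisfies the condition.
G2: satisfies the condition.
G3: fails — Rw0w2 and Rw2w5 but not Rw0w5.
G4: fails — Ruv and Rvt but not Rut.
Valid on: G1, G2.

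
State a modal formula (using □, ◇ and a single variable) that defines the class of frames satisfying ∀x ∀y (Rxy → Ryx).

The condition is symmetry. The B schema s → □◇s defines it.
Suppose s→□◇s is valid. Take Rxy and set V(s)={x}. Then s at x, so □◇s at x, so ◇s at y, so some z with Ryz has s; z=x, i.e. Ryx.

s → □◇s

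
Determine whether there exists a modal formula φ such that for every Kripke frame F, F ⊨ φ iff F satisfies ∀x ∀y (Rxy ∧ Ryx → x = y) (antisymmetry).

Any modally definable frame class is closed under surjective bounded morphisms.
The 6-cycle (worlds a,b,c,d,e,f with a→b→c→d→e→f→a) is antisymmetric. Sending even-indexed worlds to s and odd-indexed worlds to t is a surjective bounded morphism onto the two-world frame with s↔t, which is not antisymmetric.
So no modal formula (or set of formulas) defines exactly the antisymmetric frames.

No — not modally definable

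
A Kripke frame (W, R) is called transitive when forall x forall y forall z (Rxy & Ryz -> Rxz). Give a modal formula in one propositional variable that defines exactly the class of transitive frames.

□r → □□r

The condition is transitivity. The 4 schema □r → □□r defines it.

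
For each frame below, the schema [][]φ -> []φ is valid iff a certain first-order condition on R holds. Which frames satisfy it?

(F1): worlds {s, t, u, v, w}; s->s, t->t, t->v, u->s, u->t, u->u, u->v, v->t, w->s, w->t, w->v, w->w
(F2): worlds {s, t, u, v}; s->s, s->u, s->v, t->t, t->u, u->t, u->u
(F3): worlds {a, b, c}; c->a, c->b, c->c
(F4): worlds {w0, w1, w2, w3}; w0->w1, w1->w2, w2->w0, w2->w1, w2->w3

The schema corresponds to density: forall x forall y (Rxy -> exists z (Rxz & Rzy)).
(F1): satisfies the condition.
(F2): satisfies the condition.
(F3): satisfies the condition.
(F4): fails — Rw1w2 but no z with Rw1z and Rzw2.
Valid on: (F1), (F2), (F3).

(F1), (F2), (F3)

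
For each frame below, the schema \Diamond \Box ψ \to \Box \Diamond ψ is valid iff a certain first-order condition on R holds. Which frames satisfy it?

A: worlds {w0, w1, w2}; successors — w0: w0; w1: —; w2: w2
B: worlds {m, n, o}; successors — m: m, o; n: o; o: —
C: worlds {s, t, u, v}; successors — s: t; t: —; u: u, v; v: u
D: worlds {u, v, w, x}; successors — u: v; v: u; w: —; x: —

The schema corresponds to convergence: \forall x \forall y \forall z (Rxy \wedge Rxz \to \exists w (Ryw \wedge Rzw)).
A: holds.
B: fails — Rmo and Rmo but o and o have no common successor.
C: fails — Rst and Rst but t and t have no common successor.
D: holds.
Valid on: A, D.

A, D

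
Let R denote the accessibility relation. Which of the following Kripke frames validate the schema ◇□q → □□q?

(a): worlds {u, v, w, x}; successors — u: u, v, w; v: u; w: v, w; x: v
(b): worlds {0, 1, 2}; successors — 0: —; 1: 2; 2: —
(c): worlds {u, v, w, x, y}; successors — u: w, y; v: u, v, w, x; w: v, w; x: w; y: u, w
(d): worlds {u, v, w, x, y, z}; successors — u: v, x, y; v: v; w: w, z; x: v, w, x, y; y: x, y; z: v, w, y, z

(b)

This is the axiom for a generalized confluence (Geach) condition; its first-order frame correspondent is ∀x ∀y ∀z ((xRy ∧ xR²z) → ∃w (yRw ∧ z = w)).
(a): fails — uRv, uR²v but no t with vRt and v=t.
(b): satisfies the condition.
(c): fails — uRw, uR²u but no t with wRt and u=t.
(d): fails — uRv, uR²w but no t with vRt and w=t.
Valid on: (b).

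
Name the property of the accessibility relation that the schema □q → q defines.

reflexivity

Suppose □q→q is valid. At any x set V(q)={w : Rxw}. Then □q holds at x, so q holds at x, i.e. Rxx.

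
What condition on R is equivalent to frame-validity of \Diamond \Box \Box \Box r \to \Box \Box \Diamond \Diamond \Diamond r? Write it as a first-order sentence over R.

\forall x \forall y \forall z ((xRy \wedge x R^2 z) \to \exists w (y R^3 w \wedge z R^3 w))

This is a Sahlqvist (Geach-type) schema ◇^1□^3r → □^2◇^3r.
First-order correspondent: \forall x \forall y \forall z ((xRy \wedge x R^2 z) \to \exists w (y R^3 w \wedge z R^3 w)).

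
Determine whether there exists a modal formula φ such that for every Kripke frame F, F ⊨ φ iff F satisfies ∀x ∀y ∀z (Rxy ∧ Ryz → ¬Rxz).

No

Modal frame validity is preserved under surjective bounded morphisms.
The 5-cycle (worlds 0,1,2,3,4 with 0→1→2→3→4→0) is intransitive. Mapping every world to a single reflexive point • is a surjective bounded morphism; the reflexive point is not intransitive (R••∧R•• but R••).
So the class is not modally definable.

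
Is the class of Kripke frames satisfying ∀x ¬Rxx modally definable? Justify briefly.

No

Any modally definable frame class is closed under surjective bounded morphisms.
The 4-cycle (worlds a,b,c,d with a→b→c→d→a) is irreflexive, and the map sending every world to a single reflexive point • is a surjective bounded morphism (forth: every edge maps to (•,•); back: every world has a successor). So any modal formula valid on the 4-cycle is also valid on the reflexive point, which is not irreflexive.
So no modal formula (or set of formulas) defines exactly the irreflexive frames.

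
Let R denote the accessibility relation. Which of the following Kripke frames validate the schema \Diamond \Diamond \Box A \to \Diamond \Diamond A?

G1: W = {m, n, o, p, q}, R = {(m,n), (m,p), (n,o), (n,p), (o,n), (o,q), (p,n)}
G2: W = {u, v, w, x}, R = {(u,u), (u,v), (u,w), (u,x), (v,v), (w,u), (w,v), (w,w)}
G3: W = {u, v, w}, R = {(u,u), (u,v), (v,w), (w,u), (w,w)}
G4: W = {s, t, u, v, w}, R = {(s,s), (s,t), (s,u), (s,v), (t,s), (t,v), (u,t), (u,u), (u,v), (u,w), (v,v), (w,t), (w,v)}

The schema corresponds to a generalized confluence (Geach) condition: \forall x \forall y (x R^2 y \to \exists w (yRw \wedge x R^2 w)).
G1: fails — nR²n but no w with nRw and nR²w.
G2: fails — uR²x but no t with xRt and uR²t.
G3: satisfies the condition.
G4: satisfies the condition.
Valid on: G3, G4.

G3, G4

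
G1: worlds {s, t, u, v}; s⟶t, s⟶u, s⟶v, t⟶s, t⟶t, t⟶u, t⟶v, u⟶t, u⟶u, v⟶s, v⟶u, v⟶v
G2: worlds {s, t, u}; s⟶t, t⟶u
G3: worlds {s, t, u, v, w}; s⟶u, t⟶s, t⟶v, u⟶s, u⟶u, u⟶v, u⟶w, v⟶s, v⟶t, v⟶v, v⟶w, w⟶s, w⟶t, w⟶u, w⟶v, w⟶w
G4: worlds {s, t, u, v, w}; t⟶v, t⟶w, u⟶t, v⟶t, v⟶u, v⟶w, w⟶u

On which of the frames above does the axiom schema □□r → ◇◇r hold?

Frame correspondent (Sahlqvist): ∀x ∃w (xR²w ∧ xR²w) — i.e. a generalized confluence (Geach) condition.
G1: holds.
G2: fails — at t but no w with tR²w and tR²w.
G3: holds.
G4: fails — at s but no w* with sR²w* and sR²w*.
Valid on: G1, G3.

G1, G3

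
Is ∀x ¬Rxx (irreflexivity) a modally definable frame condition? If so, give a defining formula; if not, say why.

Not definable by any modal formula

If a class were modally definable it would be closed under surjective bounded morphisms (Goldblatt–Thomason).
The 4-cycle (worlds w0,w1,w2,w3 with w0→w1→w2→w3→w0) is irreflexive, and the map sending every world to a single reflexive point • is a surjective bounded morphism (forth: every edge maps to (•,•); back: every world has a successor). So any modal formula valid on the 4-cycle is also valid on the reflexive point, which is not irreflexive.
Hence irreflexivity is not modally definable.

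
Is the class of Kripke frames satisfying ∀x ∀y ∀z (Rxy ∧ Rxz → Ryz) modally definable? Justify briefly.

This is a Sahlqvist condition; the 5 axiom ◇q → □◇q defines it.

Definable; ◇q → □◇q defines it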